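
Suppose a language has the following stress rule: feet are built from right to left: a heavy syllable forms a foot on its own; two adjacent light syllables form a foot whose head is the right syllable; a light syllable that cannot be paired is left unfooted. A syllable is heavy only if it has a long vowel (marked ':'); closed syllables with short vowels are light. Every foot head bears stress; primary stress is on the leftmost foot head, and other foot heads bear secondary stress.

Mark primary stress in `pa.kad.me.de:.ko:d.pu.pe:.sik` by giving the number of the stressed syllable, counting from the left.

3

Weights: 1 pa L, 2 kad L, 3 me L, 4 de: H, 5 ko:d H, 6 pu L, 7 pe: H, 8 sik L.
Parse right to left (heavy = foot alone; LL = one foot; stranded L unfooted): pa (kad.ˈme) (ˈde:) (ˈko:d) pu (ˈpe:) sik.
Foot heads: 3, 4, 5, 7.
Primary stress on the leftmost head = syllable 3.
Primary stress: syllable 3 → pa.kad.ˈme.de:.ko:d.pu.pe:.sik.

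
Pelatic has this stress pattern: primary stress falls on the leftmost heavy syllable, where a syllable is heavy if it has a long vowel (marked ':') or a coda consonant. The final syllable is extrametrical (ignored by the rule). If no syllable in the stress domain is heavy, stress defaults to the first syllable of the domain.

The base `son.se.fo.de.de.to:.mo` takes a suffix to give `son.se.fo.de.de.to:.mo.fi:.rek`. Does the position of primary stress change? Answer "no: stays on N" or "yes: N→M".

Base `son.se.fo.de.de.to:.mo` (7 syllables):
  The final syllable (7, mo) is extrametrical; the stress domain is syllables 1–6.
  Weights: 1 son H, 2 se L, 3 fo L, 4 de L, 5 de L, 6 to: H.
  Heavy syllables in the domain: 1, 6. The leftmost is syllable 1 (son).
  → primary stress on syllable 1.
Suffixed `son.se.fo.de.de.to:.mo.fi:.rek` (9 syllables):
  The final syllable (9, rek) is extrametrical; the stress domain is syllables 1–8.
  Weights: 1 son H, 2 se L, 3 fo L, 4 de L, 5 de L, 6 to: H, 7 mo L, 8 fi: H.
  Heavy syllables in the domain: 1, 6, 8. The leftmost is syllable 1 (son).
  → primary stress on syllable 1.

no: stays on 1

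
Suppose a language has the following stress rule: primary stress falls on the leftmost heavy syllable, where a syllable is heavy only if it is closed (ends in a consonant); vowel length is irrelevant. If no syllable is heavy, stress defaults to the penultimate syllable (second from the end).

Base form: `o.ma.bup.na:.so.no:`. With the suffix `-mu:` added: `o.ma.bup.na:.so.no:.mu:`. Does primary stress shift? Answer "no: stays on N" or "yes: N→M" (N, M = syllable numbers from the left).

Base `o.ma.bup.na:.so.no:` (6 syllables):
  Weights: 1 o L, 2 ma L, 3 bup H, 4 na: L, 5 so L, 6 no: L.
  Heavy syllables in the domain: 3. The leftmost is syllable 3 (bup).
  → primary stress on syllable 3.
Suffixed `o.ma.bup.na:.so.no:.mu:` (7 syllables):
  Weights: 1 o L, 2 ma L, 3 bup H, 4 na: L, 5 so L, 6 no: L, 7 mu: L.
  Heavy syllables in the domain: 3. The leftmost is syllable 3 (bup).
  → primary stress on syllable 3.

no: stays on 3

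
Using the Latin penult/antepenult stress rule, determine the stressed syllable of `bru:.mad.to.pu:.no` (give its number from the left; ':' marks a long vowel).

Classical Latin: stress the penult if heavy (long vowel or closed), else the antepenult.
Weights: 3 to L, 4 pu: H, 5 no L.
The penult (syllable 4, pu:) is heavy, so it takes stress.
Stress on syllable 4: bru:.mad.to.ˈpu:.no.

4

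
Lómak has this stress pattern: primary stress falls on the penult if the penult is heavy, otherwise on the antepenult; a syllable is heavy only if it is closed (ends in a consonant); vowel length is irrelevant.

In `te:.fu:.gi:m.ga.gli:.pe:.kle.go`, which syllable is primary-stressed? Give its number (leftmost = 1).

Weights: 6 pe: L, 7 kle L, 8 go L.
The penult (syllable 7, kle) is light, so stress falls on the antepenult (syllable 6, pe:).
Primary stress: syllable 6 → te:.fu:.gi:m.ga.gli:.ˈpe:.kle.go.

6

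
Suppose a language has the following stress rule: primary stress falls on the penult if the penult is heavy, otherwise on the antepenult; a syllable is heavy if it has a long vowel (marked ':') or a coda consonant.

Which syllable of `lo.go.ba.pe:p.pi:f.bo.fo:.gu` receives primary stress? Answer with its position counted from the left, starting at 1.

7

Weights: 6 bo L, 7 fo: H, 8 gu L.
The penult (syllable 7, fo:) is heavy, so it takes stress.
Primary stress: syllable 7 → lo.go.ba.pe:p.pi:f.bo.ˈfo:.gu.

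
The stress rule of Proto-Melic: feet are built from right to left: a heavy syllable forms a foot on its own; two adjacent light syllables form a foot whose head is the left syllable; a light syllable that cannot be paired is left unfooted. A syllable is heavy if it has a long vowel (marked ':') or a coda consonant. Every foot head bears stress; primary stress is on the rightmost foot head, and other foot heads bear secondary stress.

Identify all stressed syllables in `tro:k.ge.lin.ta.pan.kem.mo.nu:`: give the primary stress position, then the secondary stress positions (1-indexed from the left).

primary 8, secondary 1, 3, 5, 6

Weights: 1 tro:k H, 2 ge L, 3 lin H, 4 ta L, 5 pan H, 6 kem H, 7 mo L, 8 nu: H.
Parse right to left (heavy = foot alone; LL = one foot; stranded L unfooted): (ˈtro:k) ge (ˈlin) ta (ˈpan) (ˈkem) mo (ˈnu:).
Foot heads: 1, 3, 5, 6, 8.
Primary stress on the rightmost head = syllable 8.
Secondary stress on 1, 3, 5, 6: ˌtro:k.ge.ˌlin.ta.ˌpan.ˌkem.mo.ˈnu:.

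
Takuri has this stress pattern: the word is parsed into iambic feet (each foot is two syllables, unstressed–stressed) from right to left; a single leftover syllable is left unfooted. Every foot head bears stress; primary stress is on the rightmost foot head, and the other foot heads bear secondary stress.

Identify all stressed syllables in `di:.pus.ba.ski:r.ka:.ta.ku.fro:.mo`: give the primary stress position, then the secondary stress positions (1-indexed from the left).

Parse right to left into iambic (σˈσ) feet: di: (pus.ˈba) (ski:r.ˈka:) (ta.ˈku) (fro:.ˈmo). Syllable 1 is left unfooted.
Foot heads (stressed positions): 3, 5, 7, 9.
End Rule Rightmost: primary stress on the rightmost head = syllable 9.
Secondary stress on 3, 5, 7: di:.pus.ˌba.ski:r.ˌka:.ta.ˌku.fro:.ˈmo.

primary 9, secondary 3, 5, 7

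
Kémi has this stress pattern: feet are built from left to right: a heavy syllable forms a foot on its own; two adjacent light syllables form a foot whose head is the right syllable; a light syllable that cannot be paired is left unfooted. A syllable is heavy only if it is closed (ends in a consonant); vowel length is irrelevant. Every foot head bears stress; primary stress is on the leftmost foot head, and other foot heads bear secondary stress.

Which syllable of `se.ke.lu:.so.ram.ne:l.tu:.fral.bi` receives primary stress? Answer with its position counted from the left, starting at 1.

Weights: 1 se L, 2 ke L, 3 lu: L, 4 so L, 5 ram H, 6 ne:l H, 7 tu: L, 8 fral H, 9 bi L.
Parse left to right (heavy = foot alone; LL = one foot; stranded L unfooted): (se.ˈke) (lu:.ˈso) (ˈram) (ˈne:l) tu: (ˈfral) bi.
Foot heads: 2, 4, 5, 6, 8.
Primary stress on the leftmost head = syllable 2.
Primary stress: syllable 2 → se.ˈke.lu:.so.ram.ne:l.tu:.fral.bi.

2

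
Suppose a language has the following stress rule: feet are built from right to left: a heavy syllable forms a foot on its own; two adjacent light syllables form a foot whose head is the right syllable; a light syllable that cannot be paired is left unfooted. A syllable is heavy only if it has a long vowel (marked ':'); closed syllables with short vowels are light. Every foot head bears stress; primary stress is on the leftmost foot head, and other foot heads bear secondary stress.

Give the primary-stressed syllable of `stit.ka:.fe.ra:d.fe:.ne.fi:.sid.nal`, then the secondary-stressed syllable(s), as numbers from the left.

Weights: 1 stit L, 2 ka: H, 3 fe L, 4 ra:d H, 5 fe: H, 6 ne L, 7 fi: H, 8 sid L, 9 nal L.
Parse right to left (heavy = foot alone; LL = one foot; stranded L unfooted): stit (ˈka:) fe (ˈra:d) (ˈfe:) ne (ˈfi:) (sid.ˈnal).
Foot heads: 2, 4, 5, 7, 9.
Primary stress on the leftmost head = syllable 2.
Secondary stress on 4, 5, 7, 9: stit.ˈka:.fe.ˌra:d.ˌfe:.ne.ˌfi:.sid.ˌnal.

primary 2, secondary 4, 5, 7, 9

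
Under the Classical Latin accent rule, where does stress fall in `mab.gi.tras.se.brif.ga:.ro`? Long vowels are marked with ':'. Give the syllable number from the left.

6

Classical Latin: stress the penult if heavy (long vowel or closed), else the antepenult.
Weights: 5 brif H, 6 ga: H, 7 ro L.
The penult (syllable 6, ga:) is heavy, so it takes stress.
Stress on syllable 6: mab.gi.tras.se.brif.ˈga:.ro.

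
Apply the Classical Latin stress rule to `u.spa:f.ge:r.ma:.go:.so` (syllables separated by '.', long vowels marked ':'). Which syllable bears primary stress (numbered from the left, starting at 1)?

5

Classical Latin: stress the penult if heavy (long vowel or closed), else the antepenult.
Weights: 4 ma: H, 5 go: H, 6 so L.
The penult (syllable 5, go:) is heavy, so it takes stress.
Stress on syllable 5: u.spa:f.ge:r.ma:.ˈgo:.so.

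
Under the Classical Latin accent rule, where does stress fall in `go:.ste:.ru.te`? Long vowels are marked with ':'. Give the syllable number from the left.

2

Classical Latin: stress the penult if heavy (long vowel or closed), else the antepenult.
Weights: 2 ste: H, 3 ru L, 4 te L.
The penult (syllable 3, ru) is light, so stress falls on the antepenult (syllable 2, ste:).
Stress on syllable 2: go:.ˈste:.ru.te.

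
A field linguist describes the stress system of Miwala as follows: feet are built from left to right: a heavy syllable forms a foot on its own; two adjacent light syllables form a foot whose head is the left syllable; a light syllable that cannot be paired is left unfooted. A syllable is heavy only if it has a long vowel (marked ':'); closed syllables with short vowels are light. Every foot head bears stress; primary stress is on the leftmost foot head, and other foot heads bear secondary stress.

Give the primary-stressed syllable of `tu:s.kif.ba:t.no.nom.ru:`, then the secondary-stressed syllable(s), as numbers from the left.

Weights: 1 tu:s H, 2 kif L, 3 ba:t H, 4 no L, 5 nom L, 6 ru: H.
Parse left to right (heavy = foot alone; LL = one foot; stranded L unfooted): (ˈtu:s) kif (ˈba:t) (ˈno.nom) (ˈru:).
Foot heads: 1, 3, 4, 6.
Primary stress on the leftmost head = syllable 1.
Secondary stress on 3, 4, 6: ˈtu:s.kif.ˌba:t.ˌno.nom.ˌru:.

primary 1, secondary 3, 4, 6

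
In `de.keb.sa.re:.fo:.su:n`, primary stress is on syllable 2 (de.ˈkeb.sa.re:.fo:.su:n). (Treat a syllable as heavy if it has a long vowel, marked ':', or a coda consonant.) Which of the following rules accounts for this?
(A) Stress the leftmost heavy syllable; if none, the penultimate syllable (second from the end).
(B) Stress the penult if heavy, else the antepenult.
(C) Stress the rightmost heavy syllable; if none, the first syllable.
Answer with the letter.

A

Rule A → syllable 2 ✓.
Rule B → syllable 5 (observed: 2).
Rule C → syllable 6 (observed: 2).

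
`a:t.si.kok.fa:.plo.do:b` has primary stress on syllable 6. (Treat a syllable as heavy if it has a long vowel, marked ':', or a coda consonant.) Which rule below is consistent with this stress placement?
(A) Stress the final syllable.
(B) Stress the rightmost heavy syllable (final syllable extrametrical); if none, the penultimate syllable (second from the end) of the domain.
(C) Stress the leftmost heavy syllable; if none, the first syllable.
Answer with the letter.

A

Rule A → syllable 6 ✓.
Rule B → syllable 4 (observed: 6).
Rule C → syllable 1 (observed: 6).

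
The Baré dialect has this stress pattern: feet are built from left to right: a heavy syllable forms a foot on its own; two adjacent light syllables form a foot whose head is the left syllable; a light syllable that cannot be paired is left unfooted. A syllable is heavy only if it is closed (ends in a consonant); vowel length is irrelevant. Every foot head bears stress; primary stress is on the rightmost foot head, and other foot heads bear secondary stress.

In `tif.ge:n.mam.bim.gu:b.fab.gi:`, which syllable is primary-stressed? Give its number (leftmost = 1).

Weights: 1 tif H, 2 ge:n H, 3 mam H, 4 bim H, 5 gu:b H, 6 fab H, 7 gi: L.
Parse left to right (heavy = foot alone; LL = one foot; stranded L unfooted): (ˈtif) (ˈge:n) (ˈmam) (ˈbim) (ˈgu:b) (ˈfab) gi:.
Foot heads: 1, 2, 3, 4, 5, 6.
Primary stress on the rightmost head = syllable 6.
Primary stress: syllable 6 → tif.ge:n.mam.bim.gu:b.ˈfab.gi:.

6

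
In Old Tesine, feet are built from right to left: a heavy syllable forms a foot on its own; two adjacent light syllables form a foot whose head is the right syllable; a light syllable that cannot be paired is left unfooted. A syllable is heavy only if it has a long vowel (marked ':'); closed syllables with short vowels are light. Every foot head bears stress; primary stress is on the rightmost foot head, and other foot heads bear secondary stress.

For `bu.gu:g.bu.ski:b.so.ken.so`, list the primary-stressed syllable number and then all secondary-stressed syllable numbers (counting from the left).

Weights: 1 bu L, 2 gu:g H, 3 bu L, 4 ski:b H, 5 so L, 6 ken L, 7 so L.
Parse right to left (heavy = foot alone; LL = one foot; stranded L unfooted): bu (ˈgu:g) bu (ˈski:b) so (ken.ˈso).
Foot heads: 2, 4, 7.
Primary stress on the rightmost head = syllable 7.
Secondary stress on 2, 4: bu.ˌgu:g.bu.ˌski:b.so.ken.ˈso.

primary 7, secondary 2, 4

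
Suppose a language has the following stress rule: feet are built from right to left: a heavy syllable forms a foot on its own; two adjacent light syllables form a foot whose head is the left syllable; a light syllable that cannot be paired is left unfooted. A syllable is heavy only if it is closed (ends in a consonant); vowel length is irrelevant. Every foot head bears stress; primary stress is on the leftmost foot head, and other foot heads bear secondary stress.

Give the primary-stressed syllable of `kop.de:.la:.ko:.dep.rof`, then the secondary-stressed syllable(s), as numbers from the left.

primary 1, secondary 3, 5, 6

Weights: 1 kop H, 2 de: L, 3 la: L, 4 ko: L, 5 dep H, 6 rof H.
Parse right to left (heavy = foot alone; LL = one foot; stranded L unfooted): (ˈkop) de: (ˈla:.ko:) (ˈdep) (ˈrof).
Foot heads: 1, 3, 5, 6.
Primary stress on the leftmost head = syllable 1.
Secondary stress on 3, 5, 6: ˈkop.de:.ˌla:.ko:.ˌdep.ˌrof.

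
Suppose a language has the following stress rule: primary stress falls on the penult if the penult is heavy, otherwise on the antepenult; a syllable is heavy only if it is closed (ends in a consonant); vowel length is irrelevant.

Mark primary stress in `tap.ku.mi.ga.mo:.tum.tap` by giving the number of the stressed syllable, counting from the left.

6

Weights: 5 mo: L, 6 tum H, 7 tap H.
The penult (syllable 6, tum) is heavy, so it takes stress.
Primary stress: syllable 6 → tap.ku.mi.ga.mo:.ˈtum.tap.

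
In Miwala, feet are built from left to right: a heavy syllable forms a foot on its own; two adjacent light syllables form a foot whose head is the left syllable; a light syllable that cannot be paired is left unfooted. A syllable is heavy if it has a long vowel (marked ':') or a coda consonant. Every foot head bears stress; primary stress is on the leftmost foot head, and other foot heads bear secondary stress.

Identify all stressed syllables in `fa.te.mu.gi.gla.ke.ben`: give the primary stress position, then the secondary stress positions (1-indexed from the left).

Weights: 1 fa L, 2 te L, 3 mu L, 4 gi L, 5 gla L, 6 ke L, 7 ben H.
Parse left to right (heavy = foot alone; LL = one foot; stranded L unfooted): (ˈfa.te) (ˈmu.gi) (ˈgla.ke) (ˈben).
Foot heads: 1, 3, 5, 7.
Primary stress on the leftmost head = syllable 1.
Secondary stress on 3, 5, 7: ˈfa.te.ˌmu.gi.ˌgla.ke.ˌben.

primary 1, secondary 3, 5, 7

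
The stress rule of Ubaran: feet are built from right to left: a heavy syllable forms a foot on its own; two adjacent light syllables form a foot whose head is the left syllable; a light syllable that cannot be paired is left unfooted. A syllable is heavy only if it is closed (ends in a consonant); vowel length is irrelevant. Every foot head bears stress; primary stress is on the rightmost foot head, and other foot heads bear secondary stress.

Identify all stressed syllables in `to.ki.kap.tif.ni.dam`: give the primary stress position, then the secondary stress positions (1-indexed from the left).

primary 6, secondary 1, 3, 4

Weights: 1 to L, 2 ki L, 3 kap H, 4 tif H, 5 ni L, 6 dam H.
Parse right to left (heavy = foot alone; LL = one foot; stranded L unfooted): (ˈto.ki) (ˈkap) (ˈtif) ni (ˈdam).
Foot heads: 1, 3, 4, 6.
Primary stress on the rightmost head = syllable 6.
Secondary stress on 1, 3, 4: ˌto.ki.ˌkap.ˌtif.ni.ˈdam.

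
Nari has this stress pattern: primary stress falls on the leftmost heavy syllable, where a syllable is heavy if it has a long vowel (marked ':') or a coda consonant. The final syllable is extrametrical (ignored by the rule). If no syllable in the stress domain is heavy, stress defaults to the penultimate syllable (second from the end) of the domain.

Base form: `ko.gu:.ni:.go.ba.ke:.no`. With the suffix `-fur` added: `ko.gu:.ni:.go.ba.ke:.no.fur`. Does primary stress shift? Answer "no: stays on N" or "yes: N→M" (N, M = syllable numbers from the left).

Base `ko.gu:.ni:.go.ba.ke:.no` (7 syllables):
  The final syllable (7, no) is extrametrical; the stress domain is syllables 1–6.
  Weights: 1 ko L, 2 gu: H, 3 ni: H, 4 go L, 5 ba L, 6 ke: H.
  Heavy syllables in the domain: 2, 3, 6. The leftmost is syllable 2 (gu:).
  → primary stress on syllable 2.
Suffixed `ko.gu:.ni:.go.ba.ke:.no.fur` (8 syllables):
  The final syllable (8, fur) is extrametrical; the stress domain is syllables 1–7.
  Weights: 1 ko L, 2 gu: H, 3 ni: H, 4 go L, 5 ba L, 6 ke: H, 7 no L.
  Heavy syllables in the domain: 2, 3, 6. The leftmost is syllable 2 (gu:).
  → primary stress on syllable 2.

no: stays on 2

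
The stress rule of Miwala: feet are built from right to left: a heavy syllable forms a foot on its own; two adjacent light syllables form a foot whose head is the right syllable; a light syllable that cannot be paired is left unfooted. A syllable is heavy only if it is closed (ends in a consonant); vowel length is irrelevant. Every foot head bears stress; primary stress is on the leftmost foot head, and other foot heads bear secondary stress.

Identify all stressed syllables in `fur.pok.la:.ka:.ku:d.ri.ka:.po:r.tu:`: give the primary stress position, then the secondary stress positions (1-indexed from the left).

Weights: 1 fur H, 2 pok H, 3 la: L, 4 ka: L, 5 ku:d H, 6 ri L, 7 ka: L, 8 po:r H, 9 tu: L.
Parse right to left (heavy = foot alone; LL = one foot; stranded L unfooted): (ˈfur) (ˈpok) (la:.ˈka:) (ˈku:d) (ri.ˈka:) (ˈpo:r) tu:.
Foot heads: 1, 2, 4, 5, 7, 8.
Primary stress on the leftmost head = syllable 1.
Secondary stress on 2, 4, 5, 7, 8: ˈfur.ˌpok.la:.ˌka:.ˌku:d.ri.ˌka:.ˌpo:r.tu:.

primary 1, secondary 2, 4, 5, 7, 8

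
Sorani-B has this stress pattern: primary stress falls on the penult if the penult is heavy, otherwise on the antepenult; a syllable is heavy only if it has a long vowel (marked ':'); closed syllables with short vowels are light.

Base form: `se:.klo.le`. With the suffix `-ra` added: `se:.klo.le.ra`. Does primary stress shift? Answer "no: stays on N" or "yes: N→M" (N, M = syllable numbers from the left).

Base `se:.klo.le` (3 syllables):
  Weights: 1 se: H, 2 klo L, 3 le L.
  The penult (syllable 2, klo) is light, so stress falls on the antepenult (syllable 1, se:).
  → primary stress on syllable 1.
Suffixed `se:.klo.le.ra` (4 syllables):
  Weights: 2 klo L, 3 le L, 4 ra L.
  The penult (syllable 3, le) is light, so stress falls on the antepenult (syllable 2, klo).
  → primary stress on syllable 2.

yes: 1→2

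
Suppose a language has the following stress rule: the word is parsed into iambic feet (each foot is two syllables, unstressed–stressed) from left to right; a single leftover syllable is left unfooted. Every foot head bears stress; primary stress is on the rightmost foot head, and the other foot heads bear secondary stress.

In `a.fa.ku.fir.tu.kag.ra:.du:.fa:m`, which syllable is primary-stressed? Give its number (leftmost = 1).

Parse left to right into iambic (σˈσ) feet: (a.ˈfa) (ku.ˈfir) (tu.ˈkag) (ra:.ˈdu:) fa:m. Syllable 9 is left unfooted.
Foot heads (stressed positions): 2, 4, 6, 8.
End Rule Rightmost: primary stress on the rightmost head = syllable 8.
Primary stress: syllable 8 → a.fa.ku.fir.tu.kag.ra:.ˈdu:.fa:m.

8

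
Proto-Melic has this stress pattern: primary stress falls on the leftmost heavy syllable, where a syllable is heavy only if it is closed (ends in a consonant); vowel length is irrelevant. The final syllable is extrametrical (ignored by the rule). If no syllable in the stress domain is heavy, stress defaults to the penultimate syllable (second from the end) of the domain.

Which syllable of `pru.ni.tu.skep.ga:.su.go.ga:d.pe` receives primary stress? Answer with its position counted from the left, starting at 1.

The final syllable (9, pe) is extrametrical; the stress domain is syllables 1–8.
Weights: 1 pru L, 2 ni L, 3 tu L, 4 skep H, 5 ga: L, 6 su L, 7 go L, 8 ga:d H.
Heavy syllables in the domain: 4, 8. The leftmost is syllable 4 (skep).
Primary stress: syllable 4 → pru.ni.tu.ˈskep.ga:.su.go.ga:d.pe.

4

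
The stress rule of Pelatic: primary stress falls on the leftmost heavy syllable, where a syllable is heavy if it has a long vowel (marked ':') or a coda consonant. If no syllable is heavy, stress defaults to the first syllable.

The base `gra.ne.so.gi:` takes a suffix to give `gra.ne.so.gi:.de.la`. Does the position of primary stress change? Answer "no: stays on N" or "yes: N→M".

no: stays on 4

Base `gra.ne.so.gi:` (4 syllables):
  Weights: 1 gra L, 2 ne L, 3 so L, 4 gi: H.
  Heavy syllables in the domain: 4. The leftmost is syllable 4 (gi:).
  → primary stress on syllable 4.
Suffixed `gra.ne.so.gi:.de.la` (6 syllables):
  Weights: 1 gra L, 2 ne L, 3 so L, 4 gi: H, 5 de L, 6 la L.
  Heavy syllables in the domain: 4. The leftmost is syllable 4 (gi:).
  → primary stress on syllable 4.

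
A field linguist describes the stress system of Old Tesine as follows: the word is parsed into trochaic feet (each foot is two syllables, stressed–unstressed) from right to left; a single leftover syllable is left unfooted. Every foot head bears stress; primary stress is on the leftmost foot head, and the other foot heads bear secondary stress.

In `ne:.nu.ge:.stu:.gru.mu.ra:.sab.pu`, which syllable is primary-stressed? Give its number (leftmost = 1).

2

Parse right to left into trochaic (ˈσσ) feet: ne: (ˈnu.ge:) (ˈstu:.gru) (ˈmu.ra:) (ˈsab.pu). Syllable 1 is left unfooted.
Foot heads (stressed positions): 2, 4, 6, 8.
End Rule Leftmost: primary stress on the leftmost head = syllable 2.
Primary stress: syllable 2 → ne:.ˈnu.ge:.stu:.gru.mu.ra:.sab.pu.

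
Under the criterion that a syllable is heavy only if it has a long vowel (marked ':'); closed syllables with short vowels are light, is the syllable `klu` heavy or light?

light

`klu`: short vowel, open (no coda). Short vowel → light.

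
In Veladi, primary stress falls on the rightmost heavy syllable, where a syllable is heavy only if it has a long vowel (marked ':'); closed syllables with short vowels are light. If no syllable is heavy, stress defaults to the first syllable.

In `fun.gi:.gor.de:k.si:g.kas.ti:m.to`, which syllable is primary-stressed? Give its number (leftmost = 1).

Weights: 1 fun L, 2 gi: H, 3 gor L, 4 de:k H, 5 si:g H, 6 kas L, 7 ti:m H, 8 to L.
Heavy syllables in the domain: 2, 4, 5, 7. The rightmost is syllable 7 (ti:m).
Primary stress: syllable 7 → fun.gi:.gor.de:k.si:g.kas.ˈti:m.to.

7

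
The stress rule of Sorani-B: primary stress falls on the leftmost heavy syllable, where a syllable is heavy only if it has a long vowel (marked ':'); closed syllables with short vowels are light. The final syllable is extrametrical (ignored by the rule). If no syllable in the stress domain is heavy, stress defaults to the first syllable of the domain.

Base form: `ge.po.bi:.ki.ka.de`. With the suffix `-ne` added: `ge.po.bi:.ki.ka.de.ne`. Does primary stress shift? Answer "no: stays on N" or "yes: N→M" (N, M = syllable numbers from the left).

no: stays on 3

Base `ge.po.bi:.ki.ka.de` (6 syllables):
  The final syllable (6, de) is extrametrical; the stress domain is syllables 1–5.
  Weights: 1 ge L, 2 po L, 3 bi: H, 4 ki L, 5 ka L.
  Heavy syllables in the domain: 3. The leftmost is syllable 3 (bi:).
  → primary stress on syllable 3.
Suffixed `ge.po.bi:.ki.ka.de.ne` (7 syllables):
  The final syllable (7, ne) is extrametrical; the stress domain is syllables 1–6.
  Weights: 1 ge L, 2 po L, 3 bi: H, 4 ki L, 5 ka L, 6 de L.
  Heavy syllables in the domain: 3. The leftmost is syllable 3 (bi:).
  → primary stress on syllable 3.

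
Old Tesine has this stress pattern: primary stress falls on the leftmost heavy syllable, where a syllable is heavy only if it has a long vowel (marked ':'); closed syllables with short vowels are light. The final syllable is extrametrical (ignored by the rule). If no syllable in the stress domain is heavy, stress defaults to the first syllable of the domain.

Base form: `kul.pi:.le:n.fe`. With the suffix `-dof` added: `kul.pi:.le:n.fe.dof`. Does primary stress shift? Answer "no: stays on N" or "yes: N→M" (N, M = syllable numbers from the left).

Base `kul.pi:.le:n.fe` (4 syllables):
  The final syllable (4, fe) is extrametrical; the stress domain is syllables 1–3.
  Weights: 1 kul L, 2 pi: H, 3 le:n H.
  Heavy syllables in the domain: 2, 3. The leftmost is syllable 2 (pi:).
  → primary stress on syllable 2.
Suffixed `kul.pi:.le:n.fe.dof` (5 syllables):
  The final syllable (5, dof) is extrametrical; the stress domain is syllables 1–4.
  Weights: 1 kul L, 2 pi: H, 3 le:n H, 4 fe L.
  Heavy syllables in the domain: 2, 3. The leftmost is syllable 2 (pi:).
  → primary stress on syllable 2.

no: stays on 2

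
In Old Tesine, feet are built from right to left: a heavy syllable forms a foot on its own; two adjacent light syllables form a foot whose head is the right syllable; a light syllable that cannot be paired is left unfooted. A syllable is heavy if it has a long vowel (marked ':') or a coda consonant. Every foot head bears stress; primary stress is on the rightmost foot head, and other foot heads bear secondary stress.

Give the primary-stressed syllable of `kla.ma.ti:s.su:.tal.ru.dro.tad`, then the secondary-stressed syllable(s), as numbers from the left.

primary 8, secondary 2, 3, 4, 5, 7

Weights: 1 kla L, 2 ma L, 3 ti:s H, 4 su: H, 5 tal H, 6 ru L, 7 dro L, 8 tad H.
Parse right to left (heavy = foot alone; LL = one foot; stranded L unfooted): (kla.ˈma) (ˈti:s) (ˈsu:) (ˈtal) (ru.ˈdro) (ˈtad).
Foot heads: 2, 3, 4, 5, 7, 8.
Primary stress on the rightmost head = syllable 8.
Secondary stress on 2, 3, 4, 5, 7: kla.ˌma.ˌti:s.ˌsu:.ˌtal.ru.ˌdro.ˈtad.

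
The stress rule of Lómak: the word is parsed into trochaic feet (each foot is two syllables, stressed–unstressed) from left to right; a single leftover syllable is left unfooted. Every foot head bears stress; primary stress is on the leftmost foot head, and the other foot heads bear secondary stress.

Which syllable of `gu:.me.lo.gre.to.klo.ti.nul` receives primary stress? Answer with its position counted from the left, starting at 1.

Parse left to right into trochaic (ˈσσ) feet: (ˈgu:.me) (ˈlo.gre) (ˈto.klo) (ˈti.nul).
Foot heads (stressed positions): 1, 3, 5, 7.
End Rule Leftmost: primary stress on the leftmost head = syllable 1.
Primary stress: syllable 1 → ˈgu:.me.lo.gre.to.klo.ti.nul.

1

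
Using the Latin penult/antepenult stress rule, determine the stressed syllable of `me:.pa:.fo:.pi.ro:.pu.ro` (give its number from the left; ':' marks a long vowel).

5

Classical Latin: stress the penult if heavy (long vowel or closed), else the antepenult.
Weights: 5 ro: H, 6 pu L, 7 ro L.
The penult (syllable 6, pu) is light, so stress falls on the antepenult (syllable 5, ro:).
Stress on syllable 5: me:.pa:.fo:.pi.ˈro:.pu.ro.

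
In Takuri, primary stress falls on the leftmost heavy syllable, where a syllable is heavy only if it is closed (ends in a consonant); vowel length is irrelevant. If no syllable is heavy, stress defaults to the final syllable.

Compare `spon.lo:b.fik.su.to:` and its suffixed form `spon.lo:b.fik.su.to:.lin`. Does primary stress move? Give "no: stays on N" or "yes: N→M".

Base `spon.lo:b.fik.su.to:` (5 syllables):
  Weights: 1 spon H, 2 lo:b H, 3 fik H, 4 su L, 5 to: L.
  Heavy syllables in the domain: 1, 2, 3. The leftmost is syllable 1 (spon).
  → primary stress on syllable 1.
Suffixed `spon.lo:b.fik.su.to:.lin` (6 syllables):
  Weights: 1 spon H, 2 lo:b H, 3 fik H, 4 su L, 5 to: L, 6 lin H.
  Heavy syllables in the domain: 1, 2, 3, 6. The leftmost is syllable 1 (spon).
  → primary stress on syllable 1.

no: stays on 1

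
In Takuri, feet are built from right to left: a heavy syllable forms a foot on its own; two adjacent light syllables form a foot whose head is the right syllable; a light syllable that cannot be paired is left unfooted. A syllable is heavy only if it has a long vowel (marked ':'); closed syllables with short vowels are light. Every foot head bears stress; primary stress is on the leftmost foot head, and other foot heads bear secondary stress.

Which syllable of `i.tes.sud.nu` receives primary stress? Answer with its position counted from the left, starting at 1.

2

Weights: 1 i L, 2 tes L, 3 sud L, 4 nu L.
Parse right to left (heavy = foot alone; LL = one foot; stranded L unfooted): (i.ˈtes) (sud.ˈnu).
Foot heads: 2, 4.
Primary stress on the leftmost head = syllable 2.
Primary stress: syllable 2 → i.ˈtes.sud.nu.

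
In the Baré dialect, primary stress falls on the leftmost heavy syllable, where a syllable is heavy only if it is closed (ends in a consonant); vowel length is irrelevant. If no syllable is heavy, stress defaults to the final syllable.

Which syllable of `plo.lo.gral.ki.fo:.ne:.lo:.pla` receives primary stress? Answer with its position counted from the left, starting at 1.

Weights: 1 plo L, 2 lo L, 3 gral H, 4 ki L, 5 fo: L, 6 ne: L, 7 lo: L, 8 pla L.
Heavy syllables in the domain: 3. The leftmost is syllable 3 (gral).
Primary stress: syllable 3 → plo.lo.ˈgral.ki.fo:.ne:.lo:.pla.

3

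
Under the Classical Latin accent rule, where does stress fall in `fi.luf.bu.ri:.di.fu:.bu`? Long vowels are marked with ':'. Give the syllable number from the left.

Classical Latin: stress the penult if heavy (long vowel or closed), else the antepenult.
Weights: 5 di L, 6 fu: H, 7 bu L.
The penult (syllable 6, fu:) is heavy, so it takes stress.
Stress on syllable 6: fi.luf.bu.ri:.di.ˈfu:.bu.

6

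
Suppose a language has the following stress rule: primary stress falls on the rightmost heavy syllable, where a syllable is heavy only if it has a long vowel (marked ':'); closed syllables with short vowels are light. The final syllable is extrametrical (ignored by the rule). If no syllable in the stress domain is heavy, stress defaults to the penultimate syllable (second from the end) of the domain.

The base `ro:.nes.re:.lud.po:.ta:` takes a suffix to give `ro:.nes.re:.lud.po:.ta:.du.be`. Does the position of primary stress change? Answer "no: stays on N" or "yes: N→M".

yes: 5→6

Base `ro:.nes.re:.lud.po:.ta:` (6 syllables):
  The final syllable (6, ta:) is extrametrical; the stress domain is syllables 1–5.
  Weights: 1 ro: H, 2 nes L, 3 re: H, 4 lud L, 5 po: H.
  Heavy syllables in the domain: 1, 3, 5. The rightmost is syllable 5 (po:).
  → primary stress on syllable 5.
Suffixed `ro:.nes.re:.lud.po:.ta:.du.be` (8 syllables):
  The final syllable (8, be) is extrametrical; the stress domain is syllables 1–7.
  Weights: 1 ro: H, 2 nes L, 3 re: H, 4 lud L, 5 po: H, 6 ta: H, 7 du L.
  Heavy syllables in the domain: 1, 3, 5, 6. The rightmost is syllable 6 (ta:).
  → primary stress on syllable 6.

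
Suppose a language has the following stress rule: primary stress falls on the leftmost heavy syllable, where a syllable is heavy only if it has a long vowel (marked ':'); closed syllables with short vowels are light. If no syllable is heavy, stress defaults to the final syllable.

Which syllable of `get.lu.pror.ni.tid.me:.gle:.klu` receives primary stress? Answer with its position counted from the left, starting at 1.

Weights: 1 get L, 2 lu L, 3 pror L, 4 ni L, 5 tid L, 6 me: H, 7 gle: H, 8 klu L.
Heavy syllables in the domain: 6, 7. The leftmost is syllable 6 (me:).
Primary stress: syllable 6 → get.lu.pror.ni.tid.ˈme:.gle:.klu.

6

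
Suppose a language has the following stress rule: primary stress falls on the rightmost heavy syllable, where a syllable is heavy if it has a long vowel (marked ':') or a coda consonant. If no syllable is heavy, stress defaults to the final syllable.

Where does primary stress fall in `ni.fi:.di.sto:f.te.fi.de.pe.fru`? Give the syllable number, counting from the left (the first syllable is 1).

Weights: 1 ni L, 2 fi: H, 3 di L, 4 sto:f H, 5 te L, 6 fi L, 7 de L, 8 pe L, 9 fru L.
Heavy syllables in the domain: 2, 4. The rightmost is syllable 4 (sto:f).
Primary stress: syllable 4 → ni.fi:.di.ˈsto:f.te.fi.de.pe.fru.

4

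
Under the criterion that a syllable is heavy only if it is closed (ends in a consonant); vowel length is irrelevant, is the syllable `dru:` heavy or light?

`dru:`: long vowel, open (no coda). Open (no coda) → light.

light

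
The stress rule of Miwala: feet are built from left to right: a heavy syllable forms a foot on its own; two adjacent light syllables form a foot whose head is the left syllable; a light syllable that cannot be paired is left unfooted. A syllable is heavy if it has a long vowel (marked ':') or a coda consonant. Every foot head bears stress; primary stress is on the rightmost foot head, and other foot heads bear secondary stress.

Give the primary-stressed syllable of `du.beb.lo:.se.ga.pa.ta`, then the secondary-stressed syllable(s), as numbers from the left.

primary 6, secondary 2, 3, 4

Weights: 1 du L, 2 beb H, 3 lo: H, 4 se L, 5 ga L, 6 pa L, 7 ta L.
Parse left to right (heavy = foot alone; LL = one foot; stranded L unfooted): du (ˈbeb) (ˈlo:) (ˈse.ga) (ˈpa.ta).
Foot heads: 2, 3, 4, 6.
Primary stress on the rightmost head = syllable 6.
Secondary stress on 2, 3, 4: du.ˌbeb.ˌlo:.ˌse.ga.ˈpa.ta.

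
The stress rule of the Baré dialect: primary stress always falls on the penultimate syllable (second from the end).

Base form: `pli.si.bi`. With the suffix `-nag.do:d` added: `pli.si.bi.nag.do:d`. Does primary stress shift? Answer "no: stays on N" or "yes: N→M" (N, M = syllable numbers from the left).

Base `pli.si.bi` (3 syllables):
  The word has 3 syllables; the penultimate syllable (second from the end) is syllable 2 (si).
  → primary stress on syllable 2.
Suffixed `pli.si.bi.nag.do:d` (5 syllables):
  The word has 5 syllables; the penultimate syllable (second from the end) is syllable 4 (nag).
  → primary stress on syllable 4.

yes: 2→4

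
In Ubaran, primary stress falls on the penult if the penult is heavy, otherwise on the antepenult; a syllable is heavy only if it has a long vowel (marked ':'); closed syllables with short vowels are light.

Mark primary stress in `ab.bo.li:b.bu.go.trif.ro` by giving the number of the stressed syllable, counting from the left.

Weights: 5 go L, 6 trif L, 7 ro L.
The penult (syllable 6, trif) is light, so stress falls on the antepenult (syllable 5, go).
Primary stress: syllable 5 → ab.bo.li:b.bu.ˈgo.trif.ro.

5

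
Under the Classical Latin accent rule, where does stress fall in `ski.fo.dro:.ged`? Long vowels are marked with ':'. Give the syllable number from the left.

Classical Latin: stress the penult if heavy (long vowel or closed), else the antepenult.
Weights: 2 fo L, 3 dro: H, 4 ged H.
The penult (syllable 3, dro:) is heavy, so it takes stress.
Stress on syllable 3: ski.fo.ˈdro:.ged.

3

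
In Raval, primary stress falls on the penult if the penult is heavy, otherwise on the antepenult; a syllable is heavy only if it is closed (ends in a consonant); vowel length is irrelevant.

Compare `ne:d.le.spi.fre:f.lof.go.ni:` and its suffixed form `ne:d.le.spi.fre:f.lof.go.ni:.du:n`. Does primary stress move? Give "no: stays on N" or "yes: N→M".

yes: 5→6

Base `ne:d.le.spi.fre:f.lof.go.ni:` (7 syllables):
  Weights: 5 lof H, 6 go L, 7 ni: L.
  The penult (syllable 6, go) is light, so stress falls on the antepenult (syllable 5, lof).
  → primary stress on syllable 5.
Suffixed `ne:d.le.spi.fre:f.lof.go.ni:.du:n` (8 syllables):
  Weights: 6 go L, 7 ni: L, 8 du:n H.
  The penult (syllable 7, ni:) is light, so stress falls on the antepenult (syllable 6, go).
  → primary stress on syllable 6.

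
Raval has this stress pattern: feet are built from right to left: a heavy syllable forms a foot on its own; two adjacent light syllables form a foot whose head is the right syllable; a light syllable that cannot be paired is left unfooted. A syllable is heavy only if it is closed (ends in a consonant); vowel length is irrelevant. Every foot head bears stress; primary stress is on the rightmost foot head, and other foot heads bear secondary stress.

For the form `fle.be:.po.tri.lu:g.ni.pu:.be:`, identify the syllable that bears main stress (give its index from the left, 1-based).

Weights: 1 fle L, 2 be: L, 3 po L, 4 tri L, 5 lu:g H, 6 ni L, 7 pu: L, 8 be: L.
Parse right to left (heavy = foot alone; LL = one foot; stranded L unfooted): (fle.ˈbe:) (po.ˈtri) (ˈlu:g) ni (pu:.ˈbe:).
Foot heads: 2, 4, 5, 8.
Primary stress on the rightmost head = syllable 8.
Primary stress: syllable 8 → fle.be:.po.tri.lu:g.ni.pu:.ˈbe:.

8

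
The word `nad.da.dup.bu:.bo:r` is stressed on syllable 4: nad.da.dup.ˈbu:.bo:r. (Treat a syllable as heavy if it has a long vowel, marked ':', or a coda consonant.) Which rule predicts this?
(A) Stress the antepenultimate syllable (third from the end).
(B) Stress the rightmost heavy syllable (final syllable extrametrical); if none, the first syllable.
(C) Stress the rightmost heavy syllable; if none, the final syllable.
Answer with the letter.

B

Rule A → syllable 3 (observed: 4).
Rule B → syllable 4 ✓.
Rule C → syllable 5 (observed: 4).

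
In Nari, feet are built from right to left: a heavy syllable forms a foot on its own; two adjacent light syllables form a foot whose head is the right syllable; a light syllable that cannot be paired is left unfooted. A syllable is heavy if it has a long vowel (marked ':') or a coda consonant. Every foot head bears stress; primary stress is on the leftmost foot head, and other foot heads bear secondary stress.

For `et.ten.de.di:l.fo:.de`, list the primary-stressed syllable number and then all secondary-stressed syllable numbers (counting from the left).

Weights: 1 et H, 2 ten H, 3 de L, 4 di:l H, 5 fo: H, 6 de L.
Parse right to left (heavy = foot alone; LL = one foot; stranded L unfooted): (ˈet) (ˈten) de (ˈdi:l) (ˈfo:) de.
Foot heads: 1, 2, 4, 5.
Primary stress on the leftmost head = syllable 1.
Secondary stress on 2, 4, 5: ˈet.ˌten.de.ˌdi:l.ˌfo:.de.

primary 1, secondary 2, 4, 5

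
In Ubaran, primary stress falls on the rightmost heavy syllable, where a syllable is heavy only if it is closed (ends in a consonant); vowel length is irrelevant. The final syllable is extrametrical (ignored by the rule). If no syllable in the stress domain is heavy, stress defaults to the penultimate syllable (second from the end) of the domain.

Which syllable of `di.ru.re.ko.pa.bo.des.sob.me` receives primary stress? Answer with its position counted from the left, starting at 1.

The final syllable (9, me) is extrametrical; the stress domain is syllables 1–8.
Weights: 1 di L, 2 ru L, 3 re L, 4 ko L, 5 pa L, 6 bo L, 7 des H, 8 sob H.
Heavy syllables in the domain: 7, 8. The rightmost is syllable 8 (sob).
Primary stress: syllable 8 → di.ru.re.ko.pa.bo.des.ˈsob.me.

8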